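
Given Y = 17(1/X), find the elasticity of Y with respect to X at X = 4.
Elasticity = -1

Elasticity = (dY/dX) · (X/Y)

dY/dX = -17/X²
At X = 4: dY/dX = -17/16, Y = 17/4

Elasticity = (-17/16) · (4 / (17/4)) = -1

Interpretation: for a small percentage change in X, the percentage change in Y is approximately -1.00 times as large.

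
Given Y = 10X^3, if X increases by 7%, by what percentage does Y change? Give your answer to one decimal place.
22.5%

For Y = 10X^3:
If X → X(1 + 0.07)
Then Y → Y · (1 + 0.07)^3
     ≈ Y · 1.2250

Percentage change = ((1 + 0.07)^3 − 1) × 100% ≈ 22.5%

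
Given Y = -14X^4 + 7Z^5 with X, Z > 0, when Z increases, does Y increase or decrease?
Y increases

Taking the partial derivative:
∂Y/∂Z = 35Z^4

∂Y/∂Z = 35Z^4 > 0 (assuming positive values)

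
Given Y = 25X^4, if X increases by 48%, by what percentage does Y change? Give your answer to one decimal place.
379.8%

For Y = 25X^4:
If X → X(1 + 0.48)
Then Y → Y · (1 + 0.48)^4
     ≈ Y · 4.7979

Percentage change = ((1 + 0.48)^4 − 1) × 100% ≈ 379.8%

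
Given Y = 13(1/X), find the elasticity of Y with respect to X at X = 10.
Elasticity = -1

Elasticity = (dY/dX) · (X/Y)

dY/dX = -13/X²
At X = 10: dY/dX = -13/100, Y = 13/10

Elasticity = (-13/100) · (10 / (13/10)) = -1

Interpretation: for a small percentage change in X, the percentage change in Y is approximately -1.00 times as large.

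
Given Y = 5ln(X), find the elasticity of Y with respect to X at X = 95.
Elasticity = 1/ln(95) ≈ 0.2196

Elasticity = (dY/dX) · (X/Y)

dY/dX = 5/X
At X = 95: dY/dX = 1/19, Y = 5·ln(95)

Elasticity = (1/19) · (95 / (5·ln(95))) = 1/ln(95) ≈ 0.2196

Interpretation: for a small percentage change in X, the percentage change in Y is approximately 0.22 times as large.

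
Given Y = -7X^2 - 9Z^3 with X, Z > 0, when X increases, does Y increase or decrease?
Y decreases

Taking the partial derivative:
∂Y/∂X = -14X

∂Y/∂X = -14X < 0 (assuming positive values)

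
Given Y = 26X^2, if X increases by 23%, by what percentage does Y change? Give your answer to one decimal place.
51.3%

For Y = 26X^2:
If X → X(1 + 0.23)
Then Y → Y · (1 + 0.23)^2
     = Y · 1.5129

Percentage change = ((1 + 0.23)^2 − 1) × 100% ≈ 51.3%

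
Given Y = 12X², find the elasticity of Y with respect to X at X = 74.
Elasticity = 2

Elasticity = (dY/dX) · (X/Y)

dY/dX = 24·X
At X = 74: dY/dX = 1776, Y = 65712

Elasticity = 1776 · (74 / 65712) = 2

Interpretation: for a small percentage change in X, the percentage change in Y is approximately 2.00 times as large.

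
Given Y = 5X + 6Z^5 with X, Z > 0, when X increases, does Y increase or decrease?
Y increases

Taking the partial derivative:
∂Y/∂X = 5

∂Y/∂X = 5 > 0 (assuming positive values)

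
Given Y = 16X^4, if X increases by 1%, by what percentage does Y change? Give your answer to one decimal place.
4.1%

For Y = 16X^4:
If X → X(1 + 0.01)
Then Y → Y · (1 + 0.01)^4
     ≈ Y · 1.0406

Percentage change = ((1 + 0.01)^4 − 1) × 100% ≈ 4.1%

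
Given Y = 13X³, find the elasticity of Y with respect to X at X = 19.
Elasticity = 3

Elasticity = (dY/dX) · (X/Y)

dY/dX = 39·X²
At X = 19: dY/dX = 14079, Y = 89167

Elasticity = 14079 · (19 / 89167) = 3

Interpretation: for a small percentage change in X, the percentage change in Y is approximately 3.00 times as large.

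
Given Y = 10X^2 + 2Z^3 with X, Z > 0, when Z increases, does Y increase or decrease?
Y increases

Taking the partial derivative:
∂Y/∂Z = 6Z^2

∂Y/∂Z = 6Z^2 > 0 (assuming positive values)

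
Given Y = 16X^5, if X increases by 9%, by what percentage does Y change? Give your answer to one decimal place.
53.9%

For Y = 16X^5:
If X → X(1 + 0.09)
Then Y → Y · (1 + 0.09)^5
     ≈ Y · 1.5386

Percentage change = ((1 + 0.09)^5 − 1) × 100% ≈ 53.9%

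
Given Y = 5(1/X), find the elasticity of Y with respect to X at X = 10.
Elasticity = -1

Elasticity = (dY/dX) · (X/Y)

dY/dX = -5/X²
At X = 10: dY/dX = -1/20, Y = 1/2

Elasticity = (-1/20) · (10 / (1/2)) = -1

Interpretation: for a small percentage change in X, the percentage change in Y is approximately -1.00 times as large.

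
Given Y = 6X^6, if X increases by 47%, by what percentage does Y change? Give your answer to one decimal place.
909.0%

For Y = 6X^6:
If X → X(1 + 0.47)
Then Y → Y · (1 + 0.47)^6
     ≈ Y · 10.0903

Percentage change = ((1 + 0.47)^6 − 1) × 100% ≈ 909.0%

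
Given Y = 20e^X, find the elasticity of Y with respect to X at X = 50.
Elasticity = 50

Elasticity = (dY/dX) · (X/Y)

dY/dX = 20·e^X
At X = 50: dY/dX = 20·e^50, Y = 20·e^50

Elasticity = (20·e^50) · (50 / (20·e^50)) = 50

Interpretation: for a small percentage change in X, the percentage change in Y is approximately 50.00 times as large.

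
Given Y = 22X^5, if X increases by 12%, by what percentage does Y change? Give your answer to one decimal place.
76.2%

For Y = 22X^5:
If X → X(1 + 0.12)
Then Y → Y · (1 + 0.12)^5
     ≈ Y · 1.7623

Percentage change = ((1 + 0.12)^5 − 1) × 100% ≈ 76.2%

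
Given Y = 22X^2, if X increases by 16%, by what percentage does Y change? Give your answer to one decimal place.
34.6%

For Y = 22X^2:
If X → X(1 + 0.16)
Then Y → Y · (1 + 0.16)^2
     = Y · 1.3456

Percentage change = ((1 + 0.16)^2 − 1) × 100% ≈ 34.6%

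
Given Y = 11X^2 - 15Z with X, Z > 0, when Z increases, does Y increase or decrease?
Y decreases

Taking the partial derivative:
∂Y/∂Z = -15

∂Y/∂Z = -15 < 0 (assuming positive values)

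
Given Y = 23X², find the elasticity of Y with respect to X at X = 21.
Elasticity = 2

Elasticity = (dY/dX) · (X/Y)

dY/dX = 46·X
At X = 21: dY/dX = 966, Y = 10143

Elasticity = 966 · (21 / 10143) = 2

Interpretation: for a small percentage change in X, the percentage change in Y is approximately 2.00 times as large.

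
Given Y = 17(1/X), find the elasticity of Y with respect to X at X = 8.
Elasticity = -1

Elasticity = (dY/dX) · (X/Y)

dY/dX = -17/X²
At X = 8: dY/dX = -17/64, Y = 17/8

Elasticity = (-17/64) · (8 / (17/8)) = -1

Interpretation: for a small percentage change in X, the percentage change in Y is approximately -1.00 times as large.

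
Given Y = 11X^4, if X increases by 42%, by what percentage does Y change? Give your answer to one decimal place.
306.6%

For Y = 11X^4:
If X → X(1 + 0.42)
Then Y → Y · (1 + 0.42)^4
     ≈ Y · 4.0659

Percentage change = ((1 + 0.42)^4 − 1) × 100% ≈ 306.6%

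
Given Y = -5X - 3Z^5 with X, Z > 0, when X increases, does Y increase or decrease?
Y decreases

Taking the partial derivative:
∂Y/∂X = -5

∂Y/∂X = -5 < 0 (assuming positive values)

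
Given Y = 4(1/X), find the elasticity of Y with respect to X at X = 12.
Elasticity = -1

Elasticity = (dY/dX) · (X/Y)

dY/dX = -4/X²
At X = 12: dY/dX = -1/36, Y = 1/3

Elasticity = (-1/36) · (12 / (1/3)) = -1

Interpretation: for a small percentage change in X, the percentage change in Y is approximately -1.00 times as large.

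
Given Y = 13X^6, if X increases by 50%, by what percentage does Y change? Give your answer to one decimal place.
1039.1%

For Y = 13X^6:
If X → X(1 + 0.5)
Then Y → Y · (1 + 0.5)^6
     ≈ Y · 11.3906

Percentage change = ((1 + 0.5)^6 − 1) × 100% ≈ 1039.1%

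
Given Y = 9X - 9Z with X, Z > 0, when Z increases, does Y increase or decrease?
Y decreases

Taking the partial derivative:
∂Y/∂Z = -9

∂Y/∂Z = -9 < 0 (assuming positive values)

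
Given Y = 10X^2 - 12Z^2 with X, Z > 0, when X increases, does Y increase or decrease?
Y increases

Taking the partial derivative:
∂Y/∂X = 20X

∂Y/∂X = 20X > 0 (assuming positive values)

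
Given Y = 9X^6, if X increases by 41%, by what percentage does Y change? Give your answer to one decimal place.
685.8%

For Y = 9X^6:
If X → X(1 + 0.41)
Then Y → Y · (1 + 0.41)^6
     ≈ Y · 7.8580

Percentage change = ((1 + 0.41)^6 − 1) × 100% ≈ 685.8%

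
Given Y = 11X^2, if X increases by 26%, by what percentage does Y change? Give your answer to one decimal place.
58.8%

For Y = 11X^2:
If X → X(1 + 0.26)
Then Y → Y · (1 + 0.26)^2
     = Y · 1.5876

Percentage change = ((1 + 0.26)^2 − 1) × 100% ≈ 58.8%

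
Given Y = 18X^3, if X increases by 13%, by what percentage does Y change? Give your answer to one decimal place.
44.3%

For Y = 18X^3:
If X → X(1 + 0.13)
Then Y → Y · (1 + 0.13)^3
     ≈ Y · 1.4429

Percentage change = ((1 + 0.13)^3 − 1) × 100% ≈ 44.3%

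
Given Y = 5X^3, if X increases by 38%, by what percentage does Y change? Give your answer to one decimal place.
162.8%

For Y = 5X^3:
If X → X(1 + 0.38)
Then Y → Y · (1 + 0.38)^3
     ≈ Y · 2.6281

Percentage change = ((1 + 0.38)^3 − 1) × 100% ≈ 162.8%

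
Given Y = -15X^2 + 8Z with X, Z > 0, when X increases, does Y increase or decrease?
Y decreases

Taking the partial derivative:
∂Y/∂X = -30X

∂Y/∂X = -30X < 0 (assuming positive values)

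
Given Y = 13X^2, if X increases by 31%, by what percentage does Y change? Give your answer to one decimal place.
71.6%

For Y = 13X^2:
If X → X(1 + 0.31)
Then Y → Y · (1 + 0.31)^2
     = Y · 1.7161

Percentage change = ((1 + 0.31)^2 − 1) × 100% ≈ 71.6%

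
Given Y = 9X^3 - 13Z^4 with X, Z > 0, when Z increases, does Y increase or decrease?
Y decreases

Taking the partial derivative:
∂Y/∂Z = -52Z^3

∂Y/∂Z = -52Z^3 < 0 (assuming positive values)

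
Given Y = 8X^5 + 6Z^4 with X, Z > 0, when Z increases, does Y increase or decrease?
Y increases

Taking the partial derivative:
∂Y/∂Z = 24Z^3

∂Y/∂Z = 24Z^3 > 0 (assuming positive values)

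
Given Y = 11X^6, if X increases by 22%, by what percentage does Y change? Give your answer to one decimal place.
229.7%

For Y = 11X^6:
If X → X(1 + 0.22)
Then Y → Y · (1 + 0.22)^6
     ≈ Y · 3.2973

Percentage change = ((1 + 0.22)^6 − 1) × 100% ≈ 229.7%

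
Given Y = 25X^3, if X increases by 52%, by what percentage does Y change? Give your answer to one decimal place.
251.2%

For Y = 25X^3:
If X → X(1 + 0.52)
Then Y → Y · (1 + 0.52)^3
     ≈ Y · 3.5118

Percentage change = ((1 + 0.52)^3 − 1) × 100% ≈ 251.2%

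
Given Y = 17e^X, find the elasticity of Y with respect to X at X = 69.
Elasticity = 69

Elasticity = (dY/dX) · (X/Y)

dY/dX = 17·e^X
At X = 69: dY/dX = 17·e^69, Y = 17·e^69

Elasticity = (17·e^69) · (69 / (17·e^69)) = 69

Interpretation: for a small percentage change in X, the percentage change in Y is approximately 69.00 times as large.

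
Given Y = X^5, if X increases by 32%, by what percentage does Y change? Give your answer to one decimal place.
300.7%

For Y = X^5:
If X → X(1 + 0.32)
Then Y → Y · (1 + 0.32)^5
     ≈ Y · 4.0075

Percentage change = ((1 + 0.32)^5 − 1) × 100% ≈ 300.7%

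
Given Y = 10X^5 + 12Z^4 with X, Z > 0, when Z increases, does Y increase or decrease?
Y increases

Taking the partial derivative:
∂Y/∂Z = 48Z^3

∂Y/∂Z = 48Z^3 > 0 (assuming positive values)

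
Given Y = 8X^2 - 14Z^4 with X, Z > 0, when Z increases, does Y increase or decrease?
Y decreases

Taking the partial derivative:
∂Y/∂Z = -56Z^3

∂Y/∂Z = -56Z^3 < 0 (assuming positive values)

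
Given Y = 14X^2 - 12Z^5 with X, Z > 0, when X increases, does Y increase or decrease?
Y increases

Taking the partial derivative:
∂Y/∂X = 28X

∂Y/∂X = 28X > 0 (assuming positive values)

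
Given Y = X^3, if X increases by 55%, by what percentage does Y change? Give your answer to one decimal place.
272.4%

For Y = X^3:
If X → X(1 + 0.55)
Then Y → Y · (1 + 0.55)^3
     ≈ Y · 3.7239

Percentage change = ((1 + 0.55)^3 − 1) × 100% ≈ 272.4%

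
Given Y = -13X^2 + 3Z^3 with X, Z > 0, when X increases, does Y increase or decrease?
Y decreases

Taking the partial derivative:
∂Y/∂X = -26X

∂Y/∂X = -26X < 0 (assuming positive values)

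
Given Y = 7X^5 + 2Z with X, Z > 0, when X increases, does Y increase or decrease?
Y increases

Taking the partial derivative:
∂Y/∂X = 35X^4

∂Y/∂X = 35X^4 > 0 (assuming positive values)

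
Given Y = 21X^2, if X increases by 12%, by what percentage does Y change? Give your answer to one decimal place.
25.4%

For Y = 21X^2:
If X → X(1 + 0.12)
Then Y → Y · (1 + 0.12)^2
     = Y · 1.2544

Percentage change = ((1 + 0.12)^2 − 1) × 100% ≈ 25.4%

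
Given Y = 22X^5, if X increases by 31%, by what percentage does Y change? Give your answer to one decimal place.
285.8%

For Y = 22X^5:
If X → X(1 + 0.31)
Then Y → Y · (1 + 0.31)^5
     ≈ Y · 3.8579

Percentage change = ((1 + 0.31)^5 − 1) × 100% ≈ 285.8%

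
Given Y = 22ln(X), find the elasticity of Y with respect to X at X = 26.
Elasticity = 1/ln(26) ≈ 0.3069

Elasticity = (dY/dX) · (X/Y)

dY/dX = 22/X
At X = 26: dY/dX = 11/13, Y = 22·ln(26)

Elasticity = (11/13) · (26 / (22·ln(26))) = 1/ln(26) ≈ 0.3069

Interpretation: for a small percentage change in X, the percentage change in Y is approximately 0.31 times as large.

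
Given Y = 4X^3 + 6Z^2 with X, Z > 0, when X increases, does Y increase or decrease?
Y increases

Taking the partial derivative:
∂Y/∂X = 12X^2

∂Y/∂X = 12X^2 > 0 (assuming positive values)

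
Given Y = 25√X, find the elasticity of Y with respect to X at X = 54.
Elasticity = 1/2

Elasticity = (dY/dX) · (X/Y)

dY/dX = 25/(2·√X)
At X = 54: dY/dX = 25·√6/36, Y = 75·√6

Elasticity = (25·√6/36) · (54 / (75·√6)) = 1/2

Interpretation: for a small percentage change in X, the percentage change in Y is approximately 0.50 times as large.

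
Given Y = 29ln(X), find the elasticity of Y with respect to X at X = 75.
Elasticity = 1/ln(75) ≈ 0.2316

Elasticity = (dY/dX) · (X/Y)

dY/dX = 29/X
At X = 75: dY/dX = 29/75, Y = 29·ln(75)

Elasticity = (29/75) · (75 / (29·ln(75))) = 1/ln(75) ≈ 0.2316

Interpretation: for a small percentage change in X, the percentage change in Y is approximately 0.23 times as large.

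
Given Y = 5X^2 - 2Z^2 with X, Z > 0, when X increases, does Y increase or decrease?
Y increases

Taking the partial derivative:
∂Y/∂X = 10X

∂Y/∂X = 10X > 0 (assuming positive values)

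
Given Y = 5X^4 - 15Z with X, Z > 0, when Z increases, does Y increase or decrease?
Y decreases

Taking the partial derivative:
∂Y/∂Z = -15

∂Y/∂Z = -15 < 0 (assuming positive values)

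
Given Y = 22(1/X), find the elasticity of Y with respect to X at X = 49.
Elasticity = -1

Elasticity = (dY/dX) · (X/Y)

dY/dX = -22/X²
At X = 49: dY/dX = -22/2401, Y = 22/49

Elasticity = (-22/2401) · (49 / (22/49)) = -1

Interpretation: for a small percentage change in X, the percentage change in Y is approximately -1.00 times as large.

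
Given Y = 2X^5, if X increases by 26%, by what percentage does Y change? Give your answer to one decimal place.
217.6%

For Y = 2X^5:
If X → X(1 + 0.26)
Then Y → Y · (1 + 0.26)^5
     ≈ Y · 3.1758

Percentage change = ((1 + 0.26)^5 − 1) × 100% ≈ 217.6%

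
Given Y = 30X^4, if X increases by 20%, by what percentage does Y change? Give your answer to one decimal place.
107.4%

For Y = 30X^4:
If X → X(1 + 0.2)
Then Y → Y · (1 + 0.2)^4
     = Y · 2.0736

Percentage change = ((1 + 0.2)^4 − 1) × 100% ≈ 107.4%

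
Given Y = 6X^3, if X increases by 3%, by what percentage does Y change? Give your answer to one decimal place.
9.3%

For Y = 6X^3:
If X → X(1 + 0.03)
Then Y → Y · (1 + 0.03)^3
     ≈ Y · 1.0927

Percentage change = ((1 + 0.03)^3 − 1) × 100% ≈ 9.3%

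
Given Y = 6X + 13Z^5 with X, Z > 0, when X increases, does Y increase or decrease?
Y increases

Taking the partial derivative:
∂Y/∂X = 6

∂Y/∂X = 6 > 0 (assuming positive values)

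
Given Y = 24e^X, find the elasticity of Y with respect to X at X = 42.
Elasticity = 42

Elasticity = (dY/dX) · (X/Y)

dY/dX = 24·e^X
At X = 42: dY/dX = 24·e^42, Y = 24·e^42

Elasticity = (24·e^42) · (42 / (24·e^42)) = 42

Interpretation: for a small percentage change in X, the percentage change in Y is approximately 42.00 times as large.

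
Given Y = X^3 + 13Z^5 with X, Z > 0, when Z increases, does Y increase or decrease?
Y increases

Taking the partial derivative:
∂Y/∂Z = 65Z^4

∂Y/∂Z = 65Z^4 > 0 (assuming positive values)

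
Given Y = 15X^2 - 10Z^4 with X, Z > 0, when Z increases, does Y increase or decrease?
Y decreases

Taking the partial derivative:
∂Y/∂Z = -40Z^3

∂Y/∂Z = -40Z^3 < 0 (assuming positive values)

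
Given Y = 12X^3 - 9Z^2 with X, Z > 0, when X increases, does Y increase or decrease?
Y increases

Taking the partial derivative:
∂Y/∂X = 36X^2

∂Y/∂X = 36X^2 > 0 (assuming positive values)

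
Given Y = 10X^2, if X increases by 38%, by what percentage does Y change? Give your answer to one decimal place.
90.4%

For Y = 10X^2:
If X → X(1 + 0.38)
Then Y → Y · (1 + 0.38)^2
     = Y · 1.9044

Percentage change = ((1 + 0.38)^2 − 1) × 100% ≈ 90.4%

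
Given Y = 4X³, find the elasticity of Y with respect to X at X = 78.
Elasticity = 3

Elasticity = (dY/dX) · (X/Y)

dY/dX = 12·X²
At X = 78: dY/dX = 73008, Y = 1898208

Elasticity = 73008 · (78 / 1898208) = 3

Interpretation: for a small percentage change in X, the percentage change in Y is approximately 3.00 times as large.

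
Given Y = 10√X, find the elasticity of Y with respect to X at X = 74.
Elasticity = 1/2

Elasticity = (dY/dX) · (X/Y)

dY/dX = 5/√X
At X = 74: dY/dX = 5·√74/74, Y = 10·√74

Elasticity = (5·√74/74) · (74 / (10·√74)) = 1/2

Interpretation: for a small percentage change in X, the percentage change in Y is approximately 0.50 times as large.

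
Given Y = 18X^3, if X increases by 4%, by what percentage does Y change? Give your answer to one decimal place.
12.5%

For Y = 18X^3:
If X → X(1 + 0.04)
Then Y → Y · (1 + 0.04)^3
     ≈ Y · 1.1249

Percentage change = ((1 + 0.04)^3 − 1) × 100% ≈ 12.5%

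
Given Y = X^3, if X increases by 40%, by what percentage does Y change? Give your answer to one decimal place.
174.4%

For Y = X^3:
If X → X(1 + 0.4)
Then Y → Y · (1 + 0.4)^3
     = Y · 2.7440

Percentage change = ((1 + 0.4)^3 − 1) × 100% = 174.4%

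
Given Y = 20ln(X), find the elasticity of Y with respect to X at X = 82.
Elasticity = 1/ln(82) ≈ 0.2269

Elasticity = (dY/dX) · (X/Y)

dY/dX = 20/X
At X = 82: dY/dX = 10/41, Y = 20·ln(82)

Elasticity = (10/41) · (82 / (20·ln(82))) = 1/ln(82) ≈ 0.2269

Interpretation: for a small percentage change in X, the percentage change in Y is approximately 0.23 times as large.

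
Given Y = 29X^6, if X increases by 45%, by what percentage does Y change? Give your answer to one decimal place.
829.4%

For Y = 29X^6:
If X → X(1 + 0.45)
Then Y → Y · (1 + 0.45)^6
     ≈ Y · 9.2941

Percentage change = ((1 + 0.45)^6 − 1) × 100% ≈ 829.4%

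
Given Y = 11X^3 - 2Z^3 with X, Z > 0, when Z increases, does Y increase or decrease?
Y decreases

Taking the partial derivative:
∂Y/∂Z = -6Z^2

∂Y/∂Z = -6Z^2 < 0 (assuming positive values)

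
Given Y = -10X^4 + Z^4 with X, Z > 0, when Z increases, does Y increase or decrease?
Y increases

Taking the partial derivative:
∂Y/∂Z = 4Z^3

∂Y/∂Z = 4Z^3 > 0 (assuming positive values)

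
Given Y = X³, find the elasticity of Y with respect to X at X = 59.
Elasticity = 3

Elasticity = (dY/dX) · (X/Y)

dY/dX = 3·X²
At X = 59: dY/dX = 10443, Y = 205379

Elasticity = 10443 · (59 / 205379) = 3

Interpretation: for a small percentage change in X, the percentage change in Y is approximately 3.00 times as large.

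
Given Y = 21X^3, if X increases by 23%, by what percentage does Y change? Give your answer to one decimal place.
86.1%

For Y = 21X^3:
If X → X(1 + 0.23)
Then Y → Y · (1 + 0.23)^3
     ≈ Y · 1.8609

Percentage change = ((1 + 0.23)^3 − 1) × 100% ≈ 86.1%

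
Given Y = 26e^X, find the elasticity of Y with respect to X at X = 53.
Elasticity = 53

Elasticity = (dY/dX) · (X/Y)

dY/dX = 26·e^X
At X = 53: dY/dX = 26·e^53, Y = 26·e^53

Elasticity = (26·e^53) · (53 / (26·e^53)) = 53

Interpretation: for a small percentage change in X, the percentage change in Y is approximately 53.00 times as large.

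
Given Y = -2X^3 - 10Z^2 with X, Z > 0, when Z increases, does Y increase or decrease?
Y decreases

Taking the partial derivative:
∂Y/∂Z = -20Z

∂Y/∂Z = -20Z < 0 (assuming positive values)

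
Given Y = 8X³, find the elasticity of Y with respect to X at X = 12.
Elasticity = 3

Elasticity = (dY/dX) · (X/Y)

dY/dX = 24·X²
At X = 12: dY/dX = 3456, Y = 13824

Elasticity = 3456 · (12 / 13824) = 3

Interpretation: for a small percentage change in X, the percentage change in Y is approximately 3.00 times as large.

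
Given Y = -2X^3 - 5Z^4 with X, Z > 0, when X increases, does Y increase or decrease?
Y decreases

Taking the partial derivative:
∂Y/∂X = -6X^2

∂Y/∂X = -6X^2 < 0 (assuming positive values)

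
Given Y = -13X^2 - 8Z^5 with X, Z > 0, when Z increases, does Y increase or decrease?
Y decreases

Taking the partial derivative:
∂Y/∂Z = -40Z^4

∂Y/∂Z = -40Z^4 < 0 (assuming positive values)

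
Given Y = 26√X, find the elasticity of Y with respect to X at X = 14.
Elasticity = 1/2

Elasticity = (dY/dX) · (X/Y)

dY/dX = 13/√X
At X = 14: dY/dX = 13·√14/14, Y = 26·√14

Elasticity = (13·√14/14) · (14 / (26·√14)) = 1/2

Interpretation: for a small percentage change in X, the percentage change in Y is approximately 0.50 times as large.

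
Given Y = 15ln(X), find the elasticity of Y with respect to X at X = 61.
Elasticity = 1/ln(61) ≈ 0.2433

Elasticity = (dY/dX) · (X/Y)

dY/dX = 15/X
At X = 61: dY/dX = 15/61, Y = 15·ln(61)

Elasticity = (15/61) · (61 / (15·ln(61))) = 1/ln(61) ≈ 0.2433

Interpretation: for a small percentage change in X, the percentage change in Y is approximately 0.24 times as large.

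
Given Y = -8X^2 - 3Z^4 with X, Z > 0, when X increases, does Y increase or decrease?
Y decreases

Taking the partial derivative:
∂Y/∂X = -16X

∂Y/∂X = -16X < 0 (assuming positive values)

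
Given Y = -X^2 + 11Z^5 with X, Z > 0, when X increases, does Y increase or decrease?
Y decreases

Taking the partial derivative:
∂Y/∂X = -2X

∂Y/∂X = -2X < 0 (assuming positive values)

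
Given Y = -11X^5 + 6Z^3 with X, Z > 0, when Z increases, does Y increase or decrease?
Y increases

Taking the partial derivative:
∂Y/∂Z = 18Z^2

∂Y/∂Z = 18Z^2 > 0 (assuming positive values)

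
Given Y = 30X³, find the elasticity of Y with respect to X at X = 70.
Elasticity = 3

Elasticity = (dY/dX) · (X/Y)

dY/dX = 90·X²
At X = 70: dY/dX = 441000, Y = 10290000

Elasticity = 441000 · (70 / 10290000) = 3

Interpretation: for a small percentage change in X, the percentage change in Y is approximately 3.00 times as large.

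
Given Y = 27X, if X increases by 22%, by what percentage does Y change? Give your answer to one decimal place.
22.0%

For Y = 27X:
If X → X(1 + 0.22)
Then Y → Y · (1 + 0.22)^1
     = Y · 1.2200

Percentage change = ((1 + 0.22)^1 − 1) × 100% = 22.0%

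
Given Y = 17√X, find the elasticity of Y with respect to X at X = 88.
Elasticity = 1/2

Elasticity = (dY/dX) · (X/Y)

dY/dX = 17/(2·√X)
At X = 88: dY/dX = 17·√22/88, Y = 34·√22

Elasticity = (17·√22/88) · (88 / (34·√22)) = 1/2

Interpretation: for a small percentage change in X, the percentage change in Y is approximately 0.50 times as large.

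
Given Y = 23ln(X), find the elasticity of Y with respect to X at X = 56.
Elasticity = 1/ln(56) ≈ 0.2484

Elasticity = (dY/dX) · (X/Y)

dY/dX = 23/X
At X = 56: dY/dX = 23/56, Y = 23·ln(56)

Elasticity = (23/56) · (56 / (23·ln(56))) = 1/ln(56) ≈ 0.2484

Interpretation: for a small percentage change in X, the percentage change in Y is approximately 0.25 times as large.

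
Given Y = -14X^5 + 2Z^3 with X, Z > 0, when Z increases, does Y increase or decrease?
Y increases

Taking the partial derivative:
∂Y/∂Z = 6Z^2

∂Y/∂Z = 6Z^2 > 0 (assuming positive values)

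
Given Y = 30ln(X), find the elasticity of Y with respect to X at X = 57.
Elasticity = 1/ln(57) ≈ 0.2473

Elasticity = (dY/dX) · (X/Y)

dY/dX = 30/X
At X = 57: dY/dX = 10/19, Y = 30·ln(57)

Elasticity = (10/19) · (57 / (30·ln(57))) = 1/ln(57) ≈ 0.2473

Interpretation: for a small percentage change in X, the percentage change in Y is approximately 0.25 times as large.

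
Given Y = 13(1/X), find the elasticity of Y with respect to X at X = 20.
Elasticity = -1

Elasticity = (dY/dX) · (X/Y)

dY/dX = -13/X²
At X = 20: dY/dX = -13/400, Y = 13/20

Elasticity = (-13/400) · (20 / (13/20)) = -1

Interpretation: for a small percentage change in X, the percentage change in Y is approximately -1.00 times as large.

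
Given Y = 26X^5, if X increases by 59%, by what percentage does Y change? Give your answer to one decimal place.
916.2%

For Y = 26X^5:
If X → X(1 + 0.59)
Then Y → Y · (1 + 0.59)^5
     ≈ Y · 10.1622

Percentage change = ((1 + 0.59)^5 − 1) × 100% ≈ 916.2%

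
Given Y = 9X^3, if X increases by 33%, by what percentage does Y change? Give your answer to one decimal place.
135.3%

For Y = 9X^3:
If X → X(1 + 0.33)
Then Y → Y · (1 + 0.33)^3
     ≈ Y · 2.3526

Percentage change = ((1 + 0.33)^3 − 1) × 100% ≈ 135.3%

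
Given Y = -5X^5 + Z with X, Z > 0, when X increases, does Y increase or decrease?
Y decreases

Taking the partial derivative:
∂Y/∂X = -25X^4

∂Y/∂X = -25X^4 < 0 (assuming positive values)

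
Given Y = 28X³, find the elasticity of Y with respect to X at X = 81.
Elasticity = 3

Elasticity = (dY/dX) · (X/Y)

dY/dX = 84·X²
At X = 81: dY/dX = 551124, Y = 14880348

Elasticity = 551124 · (81 / 14880348) = 3

Interpretation: for a small percentage change in X, the percentage change in Y is approximately 3.00 times as large.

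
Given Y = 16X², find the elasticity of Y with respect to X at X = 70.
Elasticity = 2

Elasticity = (dY/dX) · (X/Y)

dY/dX = 32·X
At X = 70: dY/dX = 2240, Y = 78400

Elasticity = 2240 · (70 / 78400) = 2

Interpretation: for a small percentage change in X, the percentage change in Y is approximately 2.00 times as large.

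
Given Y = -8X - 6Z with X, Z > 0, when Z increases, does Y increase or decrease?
Y decreases

Taking the partial derivative:
∂Y/∂Z = -6

∂Y/∂Z = -6 < 0 (assuming positive values)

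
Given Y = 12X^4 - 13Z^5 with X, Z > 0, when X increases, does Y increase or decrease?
Y increases

Taking the partial derivative:
∂Y/∂X = 48X^3

∂Y/∂X = 48X^3 > 0 (assuming positive values)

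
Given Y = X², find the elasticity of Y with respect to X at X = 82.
Elasticity = 2

Elasticity = (dY/dX) · (X/Y)

dY/dX = 2·X
At X = 82: dY/dX = 164, Y = 6724

Elasticity = 164 · (82 / 6724) = 2

Interpretation: for a small percentage change in X, the percentage change in Y is approximately 2.00 times as large.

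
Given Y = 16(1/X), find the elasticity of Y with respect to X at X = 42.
Elasticity = -1

Elasticity = (dY/dX) · (X/Y)

dY/dX = -16/X²
At X = 42: dY/dX = -4/441, Y = 8/21

Elasticity = (-4/441) · (42 / (8/21)) = -1

Interpretation: for a small percentage change in X, the percentage change in Y is approximately -1.00 times as large.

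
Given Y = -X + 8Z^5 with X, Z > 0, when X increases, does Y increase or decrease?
Y decreases

Taking the partial derivative:
∂Y/∂X = -1

∂Y/∂X = -1 < 0 (assuming positive values)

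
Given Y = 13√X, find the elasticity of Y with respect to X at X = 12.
Elasticity = 1/2

Elasticity = (dY/dX) · (X/Y)

dY/dX = 13/(2·√X)
At X = 12: dY/dX = 13·√3/12, Y = 26·√3

Elasticity = (13·√3/12) · (12 / (26·√3)) = 1/2

Interpretation: for a small percentage change in X, the percentage change in Y is approximately 0.50 times as large.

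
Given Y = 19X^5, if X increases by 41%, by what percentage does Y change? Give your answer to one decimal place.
457.3%

For Y = 19X^5:
If X → X(1 + 0.41)
Then Y → Y · (1 + 0.41)^5
     ≈ Y · 5.5731

Percentage change = ((1 + 0.41)^5 − 1) × 100% ≈ 457.3%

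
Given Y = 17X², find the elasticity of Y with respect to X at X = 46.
Elasticity = 2

Elasticity = (dY/dX) · (X/Y)

dY/dX = 34·X
At X = 46: dY/dX = 1564, Y = 35972

Elasticity = 1564 · (46 / 35972) = 2

Interpretation: for a small percentage change in X, the percentage change in Y is approximately 2.00 times as large.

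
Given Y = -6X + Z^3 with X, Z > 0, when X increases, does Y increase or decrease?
Y decreases

Taking the partial derivative:
∂Y/∂X = -6

∂Y/∂X = -6 < 0 (assuming positive values)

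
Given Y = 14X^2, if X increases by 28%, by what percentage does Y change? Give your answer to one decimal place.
63.8%

For Y = 14X^2:
If X → X(1 + 0.28)
Then Y → Y · (1 + 0.28)^2
     = Y · 1.6384

Percentage change = ((1 + 0.28)^2 − 1) × 100% ≈ 63.8%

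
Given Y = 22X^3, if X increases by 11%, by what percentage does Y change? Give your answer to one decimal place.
36.8%

For Y = 22X^3:
If X → X(1 + 0.11)
Then Y → Y · (1 + 0.11)^3
     ≈ Y · 1.3676

Percentage change = ((1 + 0.11)^3 − 1) × 100% ≈ 36.8%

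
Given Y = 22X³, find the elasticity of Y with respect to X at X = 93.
Elasticity = 3

Elasticity = (dY/dX) · (X/Y)

dY/dX = 66·X²
At X = 93: dY/dX = 570834, Y = 17695854

Elasticity = 570834 · (93 / 17695854) = 3

Interpretation: for a small percentage change in X, the percentage change in Y is approximately 3.00 times as large.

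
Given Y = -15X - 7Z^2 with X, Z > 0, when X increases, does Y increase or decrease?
Y decreases

Taking the partial derivative:
∂Y/∂X = -15

∂Y/∂X = -15 < 0 (assuming positive values)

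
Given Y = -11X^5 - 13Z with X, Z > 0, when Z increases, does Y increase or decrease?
Y decreases

Taking the partial derivative:
∂Y/∂Z = -13

∂Y/∂Z = -13 < 0 (assuming positive values)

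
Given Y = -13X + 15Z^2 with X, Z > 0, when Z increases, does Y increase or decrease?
Y increases

Taking the partial derivative:
∂Y/∂Z = 30Z

∂Y/∂Z = 30Z > 0 (assuming positive values)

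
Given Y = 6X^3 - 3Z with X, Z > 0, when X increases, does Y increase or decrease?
Y increases

Taking the partial derivative:
∂Y/∂X = 18X^2

∂Y/∂X = 18X^2 > 0 (assuming positive values)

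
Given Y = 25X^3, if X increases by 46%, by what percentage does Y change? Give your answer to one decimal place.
211.2%

For Y = 25X^3:
If X → X(1 + 0.46)
Then Y → Y · (1 + 0.46)^3
     ≈ Y · 3.1121

Percentage change = ((1 + 0.46)^3 − 1) × 100% ≈ 211.2%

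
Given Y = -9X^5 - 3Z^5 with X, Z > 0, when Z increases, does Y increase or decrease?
Y decreases

Taking the partial derivative:
∂Y/∂Z = -15Z^4

∂Y/∂Z = -15Z^4 < 0 (assuming positive values)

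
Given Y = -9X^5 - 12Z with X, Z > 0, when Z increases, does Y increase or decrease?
Y decreases

Taking the partial derivative:
∂Y/∂Z = -12

∂Y/∂Z = -12 < 0 (assuming positive values)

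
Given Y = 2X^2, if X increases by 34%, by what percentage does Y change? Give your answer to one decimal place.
79.6%

For Y = 2X^2:
If X → X(1 + 0.34)
Then Y → Y · (1 + 0.34)^2
     = Y · 1.7956

Percentage change = ((1 + 0.34)^2 − 1) × 100% ≈ 79.6%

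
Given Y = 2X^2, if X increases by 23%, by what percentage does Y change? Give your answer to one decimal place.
51.3%

For Y = 2X^2:
If X → X(1 + 0.23)
Then Y → Y · (1 + 0.23)^2
     = Y · 1.5129

Percentage change = ((1 + 0.23)^2 − 1) × 100% ≈ 51.3%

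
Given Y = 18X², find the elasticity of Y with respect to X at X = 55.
Elasticity = 2

Elasticity = (dY/dX) · (X/Y)

dY/dX = 36·X
At X = 55: dY/dX = 1980, Y = 54450

Elasticity = 1980 · (55 / 54450) = 2

Interpretation: for a small percentage change in X, the percentage change in Y is approximately 2.00 times as large.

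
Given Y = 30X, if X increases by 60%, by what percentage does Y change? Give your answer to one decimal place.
60.0%

For Y = 30X:
If X → X(1 + 0.6)
Then Y → Y · (1 + 0.6)^1
     = Y · 1.6000

Percentage change = ((1 + 0.6)^1 − 1) × 100% = 60.0%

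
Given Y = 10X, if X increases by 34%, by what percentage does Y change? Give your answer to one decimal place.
34.0%

For Y = 10X:
If X → X(1 + 0.34)
Then Y → Y · (1 + 0.34)^1
     = Y · 1.3400

Percentage change = ((1 + 0.34)^1 − 1) × 100% = 34.0%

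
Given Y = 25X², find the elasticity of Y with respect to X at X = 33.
Elasticity = 2

Elasticity = (dY/dX) · (X/Y)

dY/dX = 50·X
At X = 33: dY/dX = 1650, Y = 27225

Elasticity = 1650 · (33 / 27225) = 2

Interpretation: for a small percentage change in X, the percentage change in Y is approximately 2.00 times as large.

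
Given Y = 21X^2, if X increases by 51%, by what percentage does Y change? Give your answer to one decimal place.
128.0%

For Y = 21X^2:
If X → X(1 + 0.51)
Then Y → Y · (1 + 0.51)^2
     = Y · 2.2801

Percentage change = ((1 + 0.51)^2 − 1) × 100% ≈ 128.0%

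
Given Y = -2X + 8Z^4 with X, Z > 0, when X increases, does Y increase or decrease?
Y decreases

Taking the partial derivative:
∂Y/∂X = -2

∂Y/∂X = -2 < 0 (assuming positive values)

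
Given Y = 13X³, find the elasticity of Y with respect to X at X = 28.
Elasticity = 3

Elasticity = (dY/dX) · (X/Y)

dY/dX = 39·X²
At X = 28: dY/dX = 30576, Y = 285376

Elasticity = 30576 · (28 / 285376) = 3

Interpretation: for a small percentage change in X, the percentage change in Y is approximately 3.00 times as large.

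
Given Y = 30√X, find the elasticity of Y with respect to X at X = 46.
Elasticity = 1/2

Elasticity = (dY/dX) · (X/Y)

dY/dX = 15/√X
At X = 46: dY/dX = 15·√46/46, Y = 30·√46

Elasticity = (15·√46/46) · (46 / (30·√46)) = 1/2

Interpretation: for a small percentage change in X, the percentage change in Y is approximately 0.50 times as large.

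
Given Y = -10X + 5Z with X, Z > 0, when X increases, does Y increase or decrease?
Y decreases

Taking the partial derivative:
∂Y/∂X = -10

∂Y/∂X = -10 < 0 (assuming positive values)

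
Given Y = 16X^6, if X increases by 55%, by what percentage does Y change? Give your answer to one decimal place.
1286.7%

For Y = 16X^6:
If X → X(1 + 0.55)
Then Y → Y · (1 + 0.55)^6
     ≈ Y · 13.8672

Percentage change = ((1 + 0.55)^6 − 1) × 100% ≈ 1286.7%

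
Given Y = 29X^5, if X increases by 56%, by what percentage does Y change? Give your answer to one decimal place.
823.9%

For Y = 29X^5:
If X → X(1 + 0.56)
Then Y → Y · (1 + 0.56)^5
     ≈ Y · 9.2390

Percentage change = ((1 + 0.56)^5 − 1) × 100% ≈ 823.9%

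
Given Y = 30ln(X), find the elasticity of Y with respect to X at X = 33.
Elasticity = 1/ln(33) ≈ 0.2860

Elasticity = (dY/dX) · (X/Y)

dY/dX = 30/X
At X = 33: dY/dX = 10/11, Y = 30·ln(33)

Elasticity = (10/11) · (33 / (30·ln(33))) = 1/ln(33) ≈ 0.2860

Interpretation: for a small percentage change in X, the percentage change in Y is approximately 0.29 times as large.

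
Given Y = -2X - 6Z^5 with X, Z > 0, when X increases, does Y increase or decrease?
Y decreases

Taking the partial derivative:
∂Y/∂X = -2

∂Y/∂X = -2 < 0 (assuming positive values)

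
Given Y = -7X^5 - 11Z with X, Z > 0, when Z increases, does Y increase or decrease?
Y decreases

Taking the partial derivative:
∂Y/∂Z = -11

∂Y/∂Z = -11 < 0 (assuming positive values)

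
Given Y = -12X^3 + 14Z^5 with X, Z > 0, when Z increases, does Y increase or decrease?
Y increases

Taking the partial derivative:
∂Y/∂Z = 70Z^4

∂Y/∂Z = 70Z^4 > 0 (assuming positive values)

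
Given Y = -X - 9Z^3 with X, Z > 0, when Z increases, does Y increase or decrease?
Y decreases

Taking the partial derivative:
∂Y/∂Z = -27Z^2

∂Y/∂Z = -27Z^2 < 0 (assuming positive values)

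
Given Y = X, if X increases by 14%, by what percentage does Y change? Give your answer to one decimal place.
14.0%

For Y = X:
If X → X(1 + 0.14)
Then Y → Y · (1 + 0.14)^1
     = Y · 1.1400

Percentage change = ((1 + 0.14)^1 − 1) × 100% = 14.0%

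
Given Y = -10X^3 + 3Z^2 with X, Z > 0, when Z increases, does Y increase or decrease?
Y increases

Taking the partial derivative:
∂Y/∂Z = 6Z

∂Y/∂Z = 6Z > 0 (assuming positive values)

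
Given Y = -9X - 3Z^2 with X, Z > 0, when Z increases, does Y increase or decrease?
Y decreases

Taking the partial derivative:
∂Y/∂Z = -6Z

∂Y/∂Z = -6Z < 0 (assuming positive values)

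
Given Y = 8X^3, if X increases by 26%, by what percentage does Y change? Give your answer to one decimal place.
100.0%

For Y = 8X^3:
If X → X(1 + 0.26)
Then Y → Y · (1 + 0.26)^3
     ≈ Y · 2.0004

Percentage change = ((1 + 0.26)^3 − 1) × 100% ≈ 100.0%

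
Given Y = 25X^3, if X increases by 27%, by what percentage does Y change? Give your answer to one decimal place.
104.8%

For Y = 25X^3:
If X → X(1 + 0.27)
Then Y → Y · (1 + 0.27)^3
     ≈ Y · 2.0484

Percentage change = ((1 + 0.27)^3 − 1) × 100% ≈ 104.8%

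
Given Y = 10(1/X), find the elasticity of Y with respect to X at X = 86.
Elasticity = -1

Elasticity = (dY/dX) · (X/Y)

dY/dX = -10/X²
At X = 86: dY/dX = -5/3698, Y = 5/43

Elasticity = (-5/3698) · (86 / (5/43)) = -1

Interpretation: for a small percentage change in X, the percentage change in Y is approximately -1.00 times as large.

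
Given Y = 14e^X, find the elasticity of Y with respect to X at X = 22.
Elasticity = 22

Elasticity = (dY/dX) · (X/Y)

dY/dX = 14·e^X
At X = 22: dY/dX = 14·e^22, Y = 14·e^22

Elasticity = (14·e^22) · (22 / (14·e^22)) = 22

Interpretation: for a small percentage change in X, the percentage change in Y is approximately 22.00 times as large.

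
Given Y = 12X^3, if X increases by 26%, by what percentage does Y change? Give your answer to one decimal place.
100.0%

For Y = 12X^3:
If X → X(1 + 0.26)
Then Y → Y · (1 + 0.26)^3
     ≈ Y · 2.0004

Percentage change = ((1 + 0.26)^3 − 1) × 100% ≈ 100.0%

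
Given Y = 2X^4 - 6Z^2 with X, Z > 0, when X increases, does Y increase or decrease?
Y increases

Taking the partial derivative:
∂Y/∂X = 8X^3

∂Y/∂X = 8X^3 > 0 (assuming positive values)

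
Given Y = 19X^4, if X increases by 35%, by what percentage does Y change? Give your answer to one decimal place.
232.2%

For Y = 19X^4:
If X → X(1 + 0.35)
Then Y → Y · (1 + 0.35)^4
     ≈ Y · 3.3215

Percentage change = ((1 + 0.35)^4 − 1) × 100% ≈ 232.2%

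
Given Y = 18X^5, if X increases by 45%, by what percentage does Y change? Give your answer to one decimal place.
541.0%

For Y = 18X^5:
If X → X(1 + 0.45)
Then Y → Y · (1 + 0.45)^5
     ≈ Y · 6.4097

Percentage change = ((1 + 0.45)^5 − 1) × 100% ≈ 541.0%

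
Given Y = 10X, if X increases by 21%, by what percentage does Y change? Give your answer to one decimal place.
21.0%

For Y = 10X:
If X → X(1 + 0.21)
Then Y → Y · (1 + 0.21)^1
     = Y · 1.2100

Percentage change = ((1 + 0.21)^1 − 1) × 100% = 21.0%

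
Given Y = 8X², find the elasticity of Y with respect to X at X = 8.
Elasticity = 2

Elasticity = (dY/dX) · (X/Y)

dY/dX = 16·X
At X = 8: dY/dX = 128, Y = 512

Elasticity = 128 · (8 / 512) = 2

Interpretation: for a small percentage change in X, the percentage change in Y is approximately 2.00 times as large.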